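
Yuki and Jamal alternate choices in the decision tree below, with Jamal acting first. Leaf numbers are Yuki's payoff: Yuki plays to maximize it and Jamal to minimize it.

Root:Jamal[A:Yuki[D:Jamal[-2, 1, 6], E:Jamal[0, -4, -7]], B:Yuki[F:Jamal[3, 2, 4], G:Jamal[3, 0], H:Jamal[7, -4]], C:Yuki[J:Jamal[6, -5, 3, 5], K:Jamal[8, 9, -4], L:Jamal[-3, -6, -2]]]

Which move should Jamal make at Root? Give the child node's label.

C

D (Jamal): min(-2, 1, 6) = -2
E (Jamal): min(0, -4, -7) = -7
A (Yuki): max(-2, -7) = -2
F (Jamal): min(3, 2, 4) = 2
G (Jamal): min(3, 0) = 0
H (Jamal): min(7, -4) = -4
B (Yuki): max(2, 0, -4) = 2
J (Jamal): min(6, -5, 3, 5) = -5
K (Jamal): min(8, 9, -4) = -4
L (Jamal): min(-3, -6, -2) = -6
C (Yuki): max(-5, -4, -6) = -4
Root (Jamal): min(-2, 2, -4) = -4
Jamal at Root wants the lowest of {A=-2, B=2, C=-4}, so chooses C.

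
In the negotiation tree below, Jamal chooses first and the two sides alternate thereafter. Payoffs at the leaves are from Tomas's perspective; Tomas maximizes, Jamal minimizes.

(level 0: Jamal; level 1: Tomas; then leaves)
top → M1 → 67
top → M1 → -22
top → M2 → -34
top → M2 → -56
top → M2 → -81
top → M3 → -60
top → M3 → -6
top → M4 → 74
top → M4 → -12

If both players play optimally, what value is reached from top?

M1 (Tomas): max(67, -22) = 67
M2 (Tomas): max(-34, -56, -81) = -34
M3 (Tomas): max(-60, -6) = -6
M4 (Tomas): max(74, -12) = 74
top (Jamal): min(67, -34, -6, 74) = -34

-34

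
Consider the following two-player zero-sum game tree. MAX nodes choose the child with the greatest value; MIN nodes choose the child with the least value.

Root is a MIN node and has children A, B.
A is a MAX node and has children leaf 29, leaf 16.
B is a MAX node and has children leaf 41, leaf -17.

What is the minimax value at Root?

29

A (MAX): max(29, 16) = 29
B (MAX): max(41, -17) = 41
Root (MIN): min(29, 41) = 29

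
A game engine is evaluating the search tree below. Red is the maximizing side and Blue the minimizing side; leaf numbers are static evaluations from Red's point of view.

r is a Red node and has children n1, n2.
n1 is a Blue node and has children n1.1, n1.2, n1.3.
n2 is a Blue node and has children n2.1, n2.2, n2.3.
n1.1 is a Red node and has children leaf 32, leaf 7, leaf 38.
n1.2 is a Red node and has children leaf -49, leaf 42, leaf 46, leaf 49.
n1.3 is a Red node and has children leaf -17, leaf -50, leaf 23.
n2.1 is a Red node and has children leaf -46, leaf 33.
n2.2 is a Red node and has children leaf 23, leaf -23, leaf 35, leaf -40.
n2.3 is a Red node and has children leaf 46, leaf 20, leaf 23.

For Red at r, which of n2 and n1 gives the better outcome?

n2.1 (Red): max(-46, 33) = 33
n2.2 (Red): max(23, -23, 35, -40) = 35
n2.3 (Red): max(46, 20, 23) = 46
n2 (Blue): min(33, 35, 46) = 33
n1.1 (Red): max(32, 7, 38) = 38
n1.2 (Red): max(-49, 42, 46, 49) = 49
n1.3 (Red): max(-17, -50, 23) = 23
n1 (Blue): min(38, 49, 23) = 23
Red prefers the higher value; n2=33, n1=23. n2 is better since 33 > 23.

n2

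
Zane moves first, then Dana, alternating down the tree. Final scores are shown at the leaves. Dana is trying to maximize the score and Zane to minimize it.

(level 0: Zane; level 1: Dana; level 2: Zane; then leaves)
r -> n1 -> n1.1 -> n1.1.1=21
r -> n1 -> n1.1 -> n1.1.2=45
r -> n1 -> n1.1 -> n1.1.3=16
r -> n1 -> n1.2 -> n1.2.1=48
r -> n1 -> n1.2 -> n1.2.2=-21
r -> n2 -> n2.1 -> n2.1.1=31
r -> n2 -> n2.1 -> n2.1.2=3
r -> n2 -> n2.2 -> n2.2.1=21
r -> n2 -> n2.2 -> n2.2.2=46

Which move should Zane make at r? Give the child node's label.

n1

n1.1 (Zane): min(21, 45, 16) = 16
n1.2 (Zane): min(48, -21) = -21
n1 (Dana): max(16, -21) = 16
n2.1 (Zane): min(31, 3) = 3
n2.2 (Zane): min(21, 46) = 21
n2 (Dana): max(3, 21) = 21
r (Zane): min(16, 21) = 16
Zane at r wants the lowest of {n1=16, n2=21}, so chooses n1.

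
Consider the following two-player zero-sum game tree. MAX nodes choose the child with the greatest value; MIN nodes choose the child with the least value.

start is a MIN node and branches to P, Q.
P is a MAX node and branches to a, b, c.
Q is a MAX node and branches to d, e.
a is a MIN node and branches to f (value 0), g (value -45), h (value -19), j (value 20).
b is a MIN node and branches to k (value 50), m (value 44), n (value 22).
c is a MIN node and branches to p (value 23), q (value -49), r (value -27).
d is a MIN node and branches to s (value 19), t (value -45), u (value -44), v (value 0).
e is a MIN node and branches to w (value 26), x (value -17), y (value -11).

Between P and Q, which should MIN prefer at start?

a (MIN): min(0, -45, -19, 20) = -45
b (MIN): min(50, 44, 22) = 22
c (MIN): min(23, -49, -27) = -49
P (MAX): max(-45, 22, -49) = 22
d (MIN): min(19, -45, -44, 0) = -45
e (MIN): min(26, -17, -11) = -17
Q (MAX): max(-45, -17) = -17
MIN prefers the lower value; P=22, Q=-17. Q is better since -17 < 22.

Q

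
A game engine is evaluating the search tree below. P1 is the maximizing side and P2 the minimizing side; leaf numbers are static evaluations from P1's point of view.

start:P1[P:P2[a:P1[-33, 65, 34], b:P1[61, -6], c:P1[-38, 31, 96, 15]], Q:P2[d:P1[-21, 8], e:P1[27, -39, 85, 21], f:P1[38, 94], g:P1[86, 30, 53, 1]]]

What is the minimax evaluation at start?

a (P1): max(-33, 65, 34) = 65
b (P1): max(61, -6) = 61
c (P1): max(-38, 31, 96, 15) = 96
P (P2): min(65, 61, 96) = 61
d (P1): max(-21, 8) = 8
e (P1): max(27, -39, 85, 21) = 85
f (P1): max(38, 94) = 94
g (P1): max(86, 30, 53, 1) = 86
Q (P2): min(8, 85, 94, 86) = 8
start (P1): max(61, 8) = 61

61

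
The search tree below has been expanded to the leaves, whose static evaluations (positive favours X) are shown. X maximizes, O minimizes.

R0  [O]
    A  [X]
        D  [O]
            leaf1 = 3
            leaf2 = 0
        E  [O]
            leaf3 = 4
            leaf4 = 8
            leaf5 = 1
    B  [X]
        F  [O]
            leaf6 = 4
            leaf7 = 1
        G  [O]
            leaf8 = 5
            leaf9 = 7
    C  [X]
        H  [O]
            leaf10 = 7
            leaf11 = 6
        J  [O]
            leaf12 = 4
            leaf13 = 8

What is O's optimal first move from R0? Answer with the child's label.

A

D (O): min(3, 0) = 0
E (O): min(4, 8, 1) = 1
A (X): max(0, 1) = 1
F (O): min(4, 1) = 1
G (O): min(5, 7) = 5
B (X): max(1, 5) = 5
H (O): min(7, 6) = 6
J (O): min(4, 8) = 4
C (X): max(6, 4) = 6
R0 (O): min(1, 5, 6) = 1
O at R0 wants the lowest of {A=1, B=5, C=6}, so chooses A.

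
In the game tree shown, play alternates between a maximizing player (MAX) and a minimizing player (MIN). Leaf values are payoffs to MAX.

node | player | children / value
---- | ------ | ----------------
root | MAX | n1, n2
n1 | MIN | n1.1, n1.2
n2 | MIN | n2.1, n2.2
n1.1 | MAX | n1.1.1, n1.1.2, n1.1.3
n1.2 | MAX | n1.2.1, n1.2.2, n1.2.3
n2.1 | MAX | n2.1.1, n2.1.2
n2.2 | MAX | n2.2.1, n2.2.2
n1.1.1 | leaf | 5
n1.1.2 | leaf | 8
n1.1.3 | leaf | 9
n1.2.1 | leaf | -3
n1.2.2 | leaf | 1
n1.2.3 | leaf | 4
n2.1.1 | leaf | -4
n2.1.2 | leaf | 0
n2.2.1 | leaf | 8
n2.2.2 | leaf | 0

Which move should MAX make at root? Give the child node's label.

n1

n1.1 (MAX): max(5, 8, 9) = 9
n1.2 (MAX): max(-3, 1, 4) = 4
n1 (MIN): min(9, 4) = 4
n2.1 (MAX): max(-4, 0) = 0
n2.2 (MAX): max(8, 0) = 8
n2 (MIN): min(0, 8) = 0
root (MAX): max(4, 0) = 4
MAX at root wants the highest of {n1=4, n2=0}, so chooses n1.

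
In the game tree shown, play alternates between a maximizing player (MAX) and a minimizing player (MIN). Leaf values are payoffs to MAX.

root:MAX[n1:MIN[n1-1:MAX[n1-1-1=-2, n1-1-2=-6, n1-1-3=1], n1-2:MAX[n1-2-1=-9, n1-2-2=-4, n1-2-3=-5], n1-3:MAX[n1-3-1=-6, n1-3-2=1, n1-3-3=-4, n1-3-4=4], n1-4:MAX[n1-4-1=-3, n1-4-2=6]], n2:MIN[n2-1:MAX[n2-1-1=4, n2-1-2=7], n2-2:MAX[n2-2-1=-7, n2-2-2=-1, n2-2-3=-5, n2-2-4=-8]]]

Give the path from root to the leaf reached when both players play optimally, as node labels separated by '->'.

n1-1 (MAX): max(-2, -6, 1) = 1
n1-2 (MAX): max(-9, -4, -5) = -4
n1-3 (MAX): max(-6, 1, -4, 4) = 4
n1-4 (MAX): max(-3, 6) = 6
n1 (MIN): min(1, -4, 4, 6) = -4
n2-1 (MAX): max(4, 7) = 7
n2-2 (MAX): max(-7, -1, -5, -8) = -1
n2 (MIN): min(7, -1) = -1
root (MAX): max(-4, -1) = -1
At root, MAX picks n2 (highest: -1).
At n2, MIN picks n2-2 (lowest: -1).
At n2-2, MAX picks n2-2-2 (highest: -1).
Terminal value -1.

root -> n2 -> n2-2 -> n2-2-2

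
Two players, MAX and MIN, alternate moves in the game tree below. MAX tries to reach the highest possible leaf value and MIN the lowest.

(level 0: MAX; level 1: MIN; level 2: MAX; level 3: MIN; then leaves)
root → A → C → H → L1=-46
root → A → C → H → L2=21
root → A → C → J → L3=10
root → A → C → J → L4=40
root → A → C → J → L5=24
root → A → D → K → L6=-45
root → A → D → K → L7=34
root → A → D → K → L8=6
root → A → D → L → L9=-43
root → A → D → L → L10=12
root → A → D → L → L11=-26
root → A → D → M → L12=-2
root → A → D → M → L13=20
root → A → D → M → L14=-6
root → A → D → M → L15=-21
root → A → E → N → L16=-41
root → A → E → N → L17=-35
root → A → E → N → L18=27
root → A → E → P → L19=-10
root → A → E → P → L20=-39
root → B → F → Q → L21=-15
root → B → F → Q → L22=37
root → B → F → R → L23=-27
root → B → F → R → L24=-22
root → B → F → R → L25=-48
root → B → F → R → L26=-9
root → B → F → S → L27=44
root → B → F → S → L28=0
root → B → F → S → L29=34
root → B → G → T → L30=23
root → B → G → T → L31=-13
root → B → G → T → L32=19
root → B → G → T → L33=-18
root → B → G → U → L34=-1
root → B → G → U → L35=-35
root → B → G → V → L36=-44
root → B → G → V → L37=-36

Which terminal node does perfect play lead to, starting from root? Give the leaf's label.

H (MIN): min(-46, 21) = -46
J (MIN): min(10, 40, 24) = 10
C (MAX): max(-46, 10) = 10
K (MIN): min(-45, 34, 6) = -45
L (MIN): min(-43, 12, -26) = -43
M (MIN): min(-2, 20, -6, -21) = -21
D (MAX): max(-45, -43, -21) = -21
N (MIN): min(-41, -35, 27) = -41
P (MIN): min(-10, -39) = -39
E (MAX): max(-41, -39) = -39
A (MIN): min(10, -21, -39) = -39
Q (MIN): min(-15, 37) = -15
R (MIN): min(-27, -22, -48, -9) = -48
S (MIN): min(44, 0, 34) = 0
F (MAX): max(-15, -48, 0) = 0
T (MIN): min(23, -13, 19, -18) = -18
U (MIN): min(-1, -35) = -35
V (MIN): min(-44, -36) = -44
G (MAX): max(-18, -35, -44) = -18
B (MIN): min(0, -18) = -18
root (MAX): max(-39, -18) = -18
At root, MAX picks B (highest: -18).
At B, MIN picks G (lowest: -18).
At G, MAX picks T (highest: -18).
At T, MIN picks L33 (lowest: -18).
Terminal value -18.

L33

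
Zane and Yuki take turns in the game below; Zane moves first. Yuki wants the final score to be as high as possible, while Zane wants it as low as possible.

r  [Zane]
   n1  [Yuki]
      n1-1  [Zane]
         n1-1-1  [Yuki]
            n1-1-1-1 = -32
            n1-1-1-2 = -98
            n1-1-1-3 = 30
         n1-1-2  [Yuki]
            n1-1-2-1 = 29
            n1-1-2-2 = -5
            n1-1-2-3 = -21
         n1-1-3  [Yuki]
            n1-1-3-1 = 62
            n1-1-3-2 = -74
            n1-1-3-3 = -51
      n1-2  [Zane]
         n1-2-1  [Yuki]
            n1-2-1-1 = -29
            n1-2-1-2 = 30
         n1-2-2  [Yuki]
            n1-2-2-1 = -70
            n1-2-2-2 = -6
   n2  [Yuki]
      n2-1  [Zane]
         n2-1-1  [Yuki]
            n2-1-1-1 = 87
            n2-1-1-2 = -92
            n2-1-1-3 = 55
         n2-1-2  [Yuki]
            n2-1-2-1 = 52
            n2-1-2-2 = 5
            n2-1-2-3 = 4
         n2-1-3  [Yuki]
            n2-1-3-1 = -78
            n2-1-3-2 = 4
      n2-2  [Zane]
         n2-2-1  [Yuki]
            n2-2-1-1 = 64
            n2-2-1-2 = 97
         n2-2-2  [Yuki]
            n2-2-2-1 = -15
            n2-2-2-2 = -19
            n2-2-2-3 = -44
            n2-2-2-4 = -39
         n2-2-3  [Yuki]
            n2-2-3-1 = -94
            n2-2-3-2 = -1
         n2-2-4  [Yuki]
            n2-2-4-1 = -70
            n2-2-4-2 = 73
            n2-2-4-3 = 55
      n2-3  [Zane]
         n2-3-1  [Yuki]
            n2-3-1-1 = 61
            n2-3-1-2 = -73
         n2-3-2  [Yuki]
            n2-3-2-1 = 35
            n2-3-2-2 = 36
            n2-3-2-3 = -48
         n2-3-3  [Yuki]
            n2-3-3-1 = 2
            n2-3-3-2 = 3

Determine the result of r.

n1-1-1 (Yuki): max(-32, -98, 30) = 30
n1-1-2 (Yuki): max(29, -5, -21) = 29
n1-1-3 (Yuki): max(62, -74, -51) = 62
n1-1 (Zane): min(30, 29, 62) = 29
n1-2-1 (Yuki): max(-29, 30) = 30
n1-2-2 (Yuki): max(-70, -6) = -6
n1-2 (Zane): min(30, -6) = -6
n1 (Yuki): max(29, -6) = 29
n2-1-1 (Yuki): max(87, -92, 55) = 87
n2-1-2 (Yuki): max(52, 5, 4) = 52
n2-1-3 (Yuki): max(-78, 4) = 4
n2-1 (Zane): min(87, 52, 4) = 4
n2-2-1 (Yuki): max(64, 97) = 97
n2-2-2 (Yuki): max(-15, -19, -44, -39) = -15
n2-2-3 (Yuki): max(-94, -1) = -1
n2-2-4 (Yuki): max(-70, 73, 55) = 73
n2-2 (Zane): min(97, -15, -1, 73) = -15
n2-3-1 (Yuki): max(61, -73) = 61
n2-3-2 (Yuki): max(35, 36, -48) = 36
n2-3-3 (Yuki): max(2, 3) = 3
n2-3 (Zane): min(61, 36, 3) = 3
n2 (Yuki): max(4, -15, 3) = 4
r (Zane): min(29, 4) = 4

4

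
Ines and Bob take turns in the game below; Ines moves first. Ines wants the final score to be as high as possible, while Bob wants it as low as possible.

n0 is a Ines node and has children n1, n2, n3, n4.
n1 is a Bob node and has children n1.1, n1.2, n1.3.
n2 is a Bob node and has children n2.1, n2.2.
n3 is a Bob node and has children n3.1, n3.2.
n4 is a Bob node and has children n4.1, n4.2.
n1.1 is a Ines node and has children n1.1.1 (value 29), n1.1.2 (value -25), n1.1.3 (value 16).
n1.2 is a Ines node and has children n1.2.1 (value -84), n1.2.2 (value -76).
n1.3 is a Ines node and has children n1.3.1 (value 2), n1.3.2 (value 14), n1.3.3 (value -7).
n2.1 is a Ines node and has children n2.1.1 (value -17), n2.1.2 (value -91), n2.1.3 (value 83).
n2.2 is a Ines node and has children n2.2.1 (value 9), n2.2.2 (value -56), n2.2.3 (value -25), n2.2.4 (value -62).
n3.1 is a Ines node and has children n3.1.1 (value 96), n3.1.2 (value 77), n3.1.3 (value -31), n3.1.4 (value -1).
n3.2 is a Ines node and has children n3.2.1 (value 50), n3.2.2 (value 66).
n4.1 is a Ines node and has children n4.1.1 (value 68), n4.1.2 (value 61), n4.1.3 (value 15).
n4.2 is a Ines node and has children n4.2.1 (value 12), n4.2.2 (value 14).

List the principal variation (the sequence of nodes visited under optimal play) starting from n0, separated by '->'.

n0 -> n3 -> n3.2 -> n3.2.2

n1.1 (Ines): max(29, -25, 16) = 29
n1.2 (Ines): max(-84, -76) = -76
n1.3 (Ines): max(2, 14, -7) = 14
n1 (Bob): min(29, -76, 14) = -76
n2.1 (Ines): max(-17, -91, 83) = 83
n2.2 (Ines): max(9, -56, -25, -62) = 9
n2 (Bob): min(83, 9) = 9
n3.1 (Ines): max(96, 77, -31, -1) = 96
n3.2 (Ines): max(50, 66) = 66
n3 (Bob): min(96, 66) = 66
n4.1 (Ines): max(68, 61, 15) = 68
n4.2 (Ines): max(12, 14) = 14
n4 (Bob): min(68, 14) = 14
n0 (Ines): max(-76, 9, 66, 14) = 66
At n0, Ines picks n3 (highest: 66).
At n3, Bob picks n3.2 (lowest: 66).
At n3.2, Ines picks n3.2.2 (highest: 66).
Terminal value 66.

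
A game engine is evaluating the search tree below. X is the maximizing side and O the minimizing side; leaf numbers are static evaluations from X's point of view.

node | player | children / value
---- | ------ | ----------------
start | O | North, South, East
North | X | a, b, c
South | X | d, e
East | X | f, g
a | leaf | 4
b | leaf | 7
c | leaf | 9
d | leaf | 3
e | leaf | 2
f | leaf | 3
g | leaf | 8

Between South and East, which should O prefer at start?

South (X): max(3, 2) = 3
East (X): max(3, 8) = 8
O prefers the lower value; South=3, East=8. South is better since 3 < 8.

South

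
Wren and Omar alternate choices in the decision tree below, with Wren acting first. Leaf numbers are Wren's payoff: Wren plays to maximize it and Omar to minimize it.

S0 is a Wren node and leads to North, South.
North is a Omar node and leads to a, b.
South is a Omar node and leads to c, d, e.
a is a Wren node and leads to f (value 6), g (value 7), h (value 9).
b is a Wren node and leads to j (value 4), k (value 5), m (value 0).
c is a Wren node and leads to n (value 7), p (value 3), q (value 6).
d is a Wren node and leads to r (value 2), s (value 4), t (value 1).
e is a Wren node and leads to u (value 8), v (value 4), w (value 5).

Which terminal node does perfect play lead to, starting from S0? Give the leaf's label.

a (Wren): max(6, 7, 9) = 9
b (Wren): max(4, 5, 0) = 5
North (Omar): min(9, 5) = 5
c (Wren): max(7, 3, 6) = 7
d (Wren): max(2, 4, 1) = 4
e (Wren): max(8, 4, 5) = 8
South (Omar): min(7, 4, 8) = 4
S0 (Wren): max(5, 4) = 5
At S0, Wren picks North (highest: 5).
At North, Omar picks b (lowest: 5).
At b, Wren picks k (highest: 5).
Terminal value 5.

k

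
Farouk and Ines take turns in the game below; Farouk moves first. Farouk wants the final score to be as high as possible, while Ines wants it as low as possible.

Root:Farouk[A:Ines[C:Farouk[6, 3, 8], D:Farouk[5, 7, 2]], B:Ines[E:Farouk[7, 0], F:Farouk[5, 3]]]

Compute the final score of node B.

E (Farouk): max(7, 0) = 7
F (Farouk): max(5, 3) = 5
B (Ines): min(7, 5) = 5

5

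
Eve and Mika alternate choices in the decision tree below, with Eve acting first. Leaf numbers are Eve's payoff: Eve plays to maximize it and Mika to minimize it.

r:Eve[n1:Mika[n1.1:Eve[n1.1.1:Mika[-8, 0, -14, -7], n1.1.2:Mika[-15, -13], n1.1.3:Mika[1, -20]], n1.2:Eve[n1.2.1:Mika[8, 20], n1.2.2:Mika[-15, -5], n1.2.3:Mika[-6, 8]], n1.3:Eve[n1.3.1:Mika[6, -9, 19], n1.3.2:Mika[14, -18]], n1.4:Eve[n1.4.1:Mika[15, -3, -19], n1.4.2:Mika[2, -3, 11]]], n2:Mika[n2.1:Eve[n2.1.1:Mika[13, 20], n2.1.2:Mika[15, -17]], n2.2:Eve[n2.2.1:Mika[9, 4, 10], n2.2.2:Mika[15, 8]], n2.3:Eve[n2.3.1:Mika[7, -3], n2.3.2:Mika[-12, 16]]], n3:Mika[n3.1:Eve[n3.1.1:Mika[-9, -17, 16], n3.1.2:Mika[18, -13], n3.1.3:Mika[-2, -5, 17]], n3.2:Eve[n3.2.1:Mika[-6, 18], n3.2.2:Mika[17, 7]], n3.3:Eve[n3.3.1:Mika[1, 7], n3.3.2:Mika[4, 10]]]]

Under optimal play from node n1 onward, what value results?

n1.1.1 (Mika): min(-8, 0, -14, -7) = -14
n1.1.2 (Mika): min(-15, -13) = -15
n1.1.3 (Mika): min(1, -20) = -20
n1.1 (Eve): max(-14, -15, -20) = -14
n1.2.1 (Mika): min(8, 20) = 8
n1.2.2 (Mika): min(-15, -5) = -15
n1.2.3 (Mika): min(-6, 8) = -6
n1.2 (Eve): max(8, -15, -6) = 8
n1.3.1 (Mika): min(6, -9, 19) = -9
n1.3.2 (Mika): min(14, -18) = -18
n1.3 (Eve): max(-9, -18) = -9
n1.4.1 (Mika): min(15, -3, -19) = -19
n1.4.2 (Mika): min(2, -3, 11) = -3
n1.4 (Eve): max(-19, -3) = -3
n1 (Mika): min(-14, 8, -9, -3) = -14

-14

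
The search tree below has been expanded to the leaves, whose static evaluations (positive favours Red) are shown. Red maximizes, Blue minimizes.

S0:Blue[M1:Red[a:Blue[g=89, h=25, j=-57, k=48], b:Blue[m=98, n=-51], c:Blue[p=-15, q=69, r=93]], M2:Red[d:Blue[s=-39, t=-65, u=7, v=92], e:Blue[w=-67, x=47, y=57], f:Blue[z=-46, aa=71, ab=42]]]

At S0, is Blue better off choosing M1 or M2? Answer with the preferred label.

M2

a (Blue): min(89, 25, -57, 48) = -57
b (Blue): min(98, -51) = -51
c (Blue): min(-15, 69, 93) = -15
M1 (Red): max(-57, -51, -15) = -15
d (Blue): min(-39, -65, 7, 92) = -65
e (Blue): min(-67, 47, 57) = -67
f (Blue): min(-46, 71, 42) = -46
M2 (Red): max(-65, -67, -46) = -46
Blue prefers the lower value; M1=-15, M2=-46. M2 is better since -46 < -15.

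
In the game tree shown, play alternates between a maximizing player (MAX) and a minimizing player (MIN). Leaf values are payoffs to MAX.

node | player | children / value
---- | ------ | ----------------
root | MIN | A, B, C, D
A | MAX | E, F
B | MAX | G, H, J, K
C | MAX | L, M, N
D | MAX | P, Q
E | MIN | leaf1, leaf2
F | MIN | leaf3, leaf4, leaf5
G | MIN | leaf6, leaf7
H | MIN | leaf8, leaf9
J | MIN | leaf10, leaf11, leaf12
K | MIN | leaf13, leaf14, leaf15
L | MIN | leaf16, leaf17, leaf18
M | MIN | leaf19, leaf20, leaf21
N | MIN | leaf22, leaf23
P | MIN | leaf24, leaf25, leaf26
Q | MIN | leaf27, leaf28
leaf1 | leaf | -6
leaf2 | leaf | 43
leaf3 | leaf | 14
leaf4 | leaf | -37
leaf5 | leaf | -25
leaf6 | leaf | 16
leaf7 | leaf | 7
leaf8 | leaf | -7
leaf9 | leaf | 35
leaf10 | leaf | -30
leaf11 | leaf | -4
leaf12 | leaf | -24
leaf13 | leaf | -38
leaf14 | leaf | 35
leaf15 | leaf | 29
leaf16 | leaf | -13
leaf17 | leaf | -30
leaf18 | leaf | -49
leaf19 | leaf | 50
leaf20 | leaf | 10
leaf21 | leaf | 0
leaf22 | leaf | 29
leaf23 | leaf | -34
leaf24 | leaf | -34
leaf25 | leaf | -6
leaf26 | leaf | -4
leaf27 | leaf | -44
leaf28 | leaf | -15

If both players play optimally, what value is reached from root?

E (MIN): min(-6, 43) = -6
F (MIN): min(14, -37, -25) = -37
A (MAX): max(-6, -37) = -6
G (MIN): min(16, 7) = 7
H (MIN): min(-7, 35) = -7
J (MIN): min(-30, -4, -24) = -30
K (MIN): min(-38, 35, 29) = -38
B (MAX): max(7, -7, -30, -38) = 7
L (MIN): min(-13, -30, -49) = -49
M (MIN): min(50, 10, 0) = 0
N (MIN): min(29, -34) = -34
C (MAX): max(-49, 0, -34) = 0
P (MIN): min(-34, -6, -4) = -34
Q (MIN): min(-44, -15) = -44
D (MAX): max(-34, -44) = -34
root (MIN): min(-6, 7, 0, -34) = -34

-34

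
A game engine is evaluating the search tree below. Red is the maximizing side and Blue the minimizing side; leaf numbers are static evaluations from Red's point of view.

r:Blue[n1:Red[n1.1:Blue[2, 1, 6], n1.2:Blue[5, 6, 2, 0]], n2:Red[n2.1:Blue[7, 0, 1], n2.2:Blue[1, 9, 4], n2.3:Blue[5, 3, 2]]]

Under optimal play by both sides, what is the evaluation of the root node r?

n1.1 (Blue): min(2, 1, 6) = 1
n1.2 (Blue): min(5, 6, 2, 0) = 0
n1 (Red): max(1, 0) = 1
n2.1 (Blue): min(7, 0, 1) = 0
n2.2 (Blue): min(1, 9, 4) = 1
n2.3 (Blue): min(5, 3, 2) = 2
n2 (Red): max(0, 1, 2) = 2
r (Blue): min(1, 2) = 1

1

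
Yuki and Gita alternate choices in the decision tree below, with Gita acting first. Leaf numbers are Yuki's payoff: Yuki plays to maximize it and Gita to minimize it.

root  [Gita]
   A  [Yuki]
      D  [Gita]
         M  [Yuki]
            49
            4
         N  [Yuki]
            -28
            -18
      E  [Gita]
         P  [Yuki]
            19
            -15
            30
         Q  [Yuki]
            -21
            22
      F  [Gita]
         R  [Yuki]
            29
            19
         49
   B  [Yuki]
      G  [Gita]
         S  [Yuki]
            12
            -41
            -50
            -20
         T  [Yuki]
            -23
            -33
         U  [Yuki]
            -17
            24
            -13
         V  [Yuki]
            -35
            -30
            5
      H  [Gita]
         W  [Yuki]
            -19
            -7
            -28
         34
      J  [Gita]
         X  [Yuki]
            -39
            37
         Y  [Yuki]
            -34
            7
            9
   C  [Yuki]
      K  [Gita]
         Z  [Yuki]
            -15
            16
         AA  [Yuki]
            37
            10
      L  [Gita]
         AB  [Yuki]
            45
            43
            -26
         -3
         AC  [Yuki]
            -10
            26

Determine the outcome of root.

9

M (Yuki): max(49, 4) = 49
N (Yuki): max(-28, -18) = -18
D (Gita): min(49, -18) = -18
P (Yuki): max(19, -15, 30) = 30
Q (Yuki): max(-21, 22) = 22
E (Gita): min(30, 22) = 22
R (Yuki): max(29, 19) = 29
F (Gita): min(29, 49) = 29
A (Yuki): max(-18, 22, 29) = 29
S (Yuki): max(12, -41, -50, -20) = 12
T (Yuki): max(-23, -33) = -23
U (Yuki): max(-17, 24, -13) = 24
V (Yuki): max(-35, -30, 5) = 5
G (Gita): min(12, -23, 24, 5) = -23
W (Yuki): max(-19, -7, -28) = -7
H (Gita): min(-7, 34) = -7
X (Yuki): max(-39, 37) = 37
Y (Yuki): max(-34, 7, 9) = 9
J (Gita): min(37, 9) = 9
B (Yuki): max(-23, -7, 9) = 9
Z (Yuki): max(-15, 16) = 16
AA (Yuki): max(37, 10) = 37
K (Gita): min(16, 37) = 16
AB (Yuki): max(45, 43, -26) = 45
AC (Yuki): max(-10, 26) = 26
L (Gita): min(45, -3, 26) = -3
C (Yuki): max(16, -3) = 16
root (Gita): min(29, 9, 16) = 9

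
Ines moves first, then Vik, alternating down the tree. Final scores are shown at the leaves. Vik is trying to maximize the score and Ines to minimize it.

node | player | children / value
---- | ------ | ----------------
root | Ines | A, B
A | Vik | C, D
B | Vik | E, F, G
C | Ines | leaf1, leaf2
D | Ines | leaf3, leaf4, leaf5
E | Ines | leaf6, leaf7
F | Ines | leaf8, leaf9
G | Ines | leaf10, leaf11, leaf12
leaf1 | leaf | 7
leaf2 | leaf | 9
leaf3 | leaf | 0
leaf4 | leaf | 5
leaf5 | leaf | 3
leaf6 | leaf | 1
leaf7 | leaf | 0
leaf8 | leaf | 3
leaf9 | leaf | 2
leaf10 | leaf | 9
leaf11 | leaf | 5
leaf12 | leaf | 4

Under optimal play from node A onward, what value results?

7

C (Ines): min(7, 9) = 7
D (Ines): min(0, 5, 3) = 0
A (Vik): max(7, 0) = 7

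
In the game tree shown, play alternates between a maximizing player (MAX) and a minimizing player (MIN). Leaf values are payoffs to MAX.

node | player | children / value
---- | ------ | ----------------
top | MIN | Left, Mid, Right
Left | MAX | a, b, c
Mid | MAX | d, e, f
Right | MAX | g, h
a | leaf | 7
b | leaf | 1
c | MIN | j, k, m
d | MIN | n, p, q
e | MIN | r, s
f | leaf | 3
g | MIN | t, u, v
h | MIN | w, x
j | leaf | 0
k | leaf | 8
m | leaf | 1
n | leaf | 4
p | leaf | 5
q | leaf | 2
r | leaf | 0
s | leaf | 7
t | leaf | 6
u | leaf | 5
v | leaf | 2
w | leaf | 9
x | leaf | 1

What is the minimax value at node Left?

c (MIN): min(0, 8, 1) = 0
Left (MAX): max(7, 1, 0) = 7

7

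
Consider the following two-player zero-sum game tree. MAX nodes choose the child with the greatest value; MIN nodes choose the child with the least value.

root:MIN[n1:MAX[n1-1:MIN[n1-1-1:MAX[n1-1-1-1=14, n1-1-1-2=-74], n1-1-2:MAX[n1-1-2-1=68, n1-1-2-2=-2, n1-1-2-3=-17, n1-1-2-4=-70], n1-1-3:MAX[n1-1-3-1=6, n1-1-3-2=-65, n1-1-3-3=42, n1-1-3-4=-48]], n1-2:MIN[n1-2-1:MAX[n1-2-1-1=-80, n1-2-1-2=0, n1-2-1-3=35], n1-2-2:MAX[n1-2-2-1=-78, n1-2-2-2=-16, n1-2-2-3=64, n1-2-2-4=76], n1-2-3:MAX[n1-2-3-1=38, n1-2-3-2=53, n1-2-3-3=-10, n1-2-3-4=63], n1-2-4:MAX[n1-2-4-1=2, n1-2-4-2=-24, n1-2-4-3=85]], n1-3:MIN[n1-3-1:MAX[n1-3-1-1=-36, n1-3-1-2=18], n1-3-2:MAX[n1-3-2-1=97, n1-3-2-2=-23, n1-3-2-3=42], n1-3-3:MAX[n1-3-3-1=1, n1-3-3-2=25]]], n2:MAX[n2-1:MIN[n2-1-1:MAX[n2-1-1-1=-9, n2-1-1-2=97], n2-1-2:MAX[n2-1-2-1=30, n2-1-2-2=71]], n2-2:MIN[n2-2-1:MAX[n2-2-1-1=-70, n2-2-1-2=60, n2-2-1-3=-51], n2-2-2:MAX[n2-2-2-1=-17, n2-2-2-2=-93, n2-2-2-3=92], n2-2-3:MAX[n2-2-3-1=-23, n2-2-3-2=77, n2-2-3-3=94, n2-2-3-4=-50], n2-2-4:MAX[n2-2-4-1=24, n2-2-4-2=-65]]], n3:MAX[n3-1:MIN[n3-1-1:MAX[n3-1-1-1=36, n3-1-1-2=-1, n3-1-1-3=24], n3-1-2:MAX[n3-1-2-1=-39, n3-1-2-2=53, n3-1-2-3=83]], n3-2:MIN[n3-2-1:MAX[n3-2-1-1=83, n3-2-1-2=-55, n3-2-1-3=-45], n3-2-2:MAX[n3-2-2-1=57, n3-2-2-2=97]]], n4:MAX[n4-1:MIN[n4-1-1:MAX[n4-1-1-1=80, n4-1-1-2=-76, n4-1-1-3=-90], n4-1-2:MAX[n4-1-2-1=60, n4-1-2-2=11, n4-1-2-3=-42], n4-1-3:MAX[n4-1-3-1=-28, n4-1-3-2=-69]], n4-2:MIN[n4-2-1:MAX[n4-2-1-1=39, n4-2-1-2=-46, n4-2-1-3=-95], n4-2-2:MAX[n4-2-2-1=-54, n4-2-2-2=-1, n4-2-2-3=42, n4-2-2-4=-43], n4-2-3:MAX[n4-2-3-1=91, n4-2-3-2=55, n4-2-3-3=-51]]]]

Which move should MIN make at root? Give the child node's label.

n1-1-1 (MAX): max(14, -74) = 14
n1-1-2 (MAX): max(68, -2, -17, -70) = 68
n1-1-3 (MAX): max(6, -65, 42, -48) = 42
n1-1 (MIN): min(14, 68, 42) = 14
n1-2-1 (MAX): max(-80, 0, 35) = 35
n1-2-2 (MAX): max(-78, -16, 64, 76) = 76
n1-2-3 (MAX): max(38, 53, -10, 63) = 63
n1-2-4 (MAX): max(2, -24, 85) = 85
n1-2 (MIN): min(35, 76, 63, 85) = 35
n1-3-1 (MAX): max(-36, 18) = 18
n1-3-2 (MAX): max(97, -23, 42) = 97
n1-3-3 (MAX): max(1, 25) = 25
n1-3 (MIN): min(18, 97, 25) = 18
n1 (MAX): max(14, 35, 18) = 35
n2-1-1 (MAX): max(-9, 97) = 97
n2-1-2 (MAX): max(30, 71) = 71
n2-1 (MIN): min(97, 71) = 71
n2-2-1 (MAX): max(-70, 60, -51) = 60
n2-2-2 (MAX): max(-17, -93, 92) = 92
n2-2-3 (MAX): max(-23, 77, 94, -50) = 94
n2-2-4 (MAX): max(24, -65) = 24
n2-2 (MIN): min(60, 92, 94, 24) = 24
n2 (MAX): max(71, 24) = 71
n3-1-1 (MAX): max(36, -1, 24) = 36
n3-1-2 (MAX): max(-39, 53, 83) = 83
n3-1 (MIN): min(36, 83) = 36
n3-2-1 (MAX): max(83, -55, -45) = 83
n3-2-2 (MAX): max(57, 97) = 97
n3-2 (MIN): min(83, 97) = 83
n3 (MAX): max(36, 83) = 83
n4-1-1 (MAX): max(80, -76, -90) = 80
n4-1-2 (MAX): max(60, 11, -42) = 60
n4-1-3 (MAX): max(-28, -69) = -28
n4-1 (MIN): min(80, 60, -28) = -28
n4-2-1 (MAX): max(39, -46, -95) = 39
n4-2-2 (MAX): max(-54, -1, 42, -43) = 42
n4-2-3 (MAX): max(91, 55, -51) = 91
n4-2 (MIN): min(39, 42, 91) = 39
n4 (MAX): max(-28, 39) = 39
root (MIN): min(35, 71, 83, 39) = 35
MIN at root wants the lowest of {n1=35, n2=71, n3=83, n4=39}, so chooses n1.

n1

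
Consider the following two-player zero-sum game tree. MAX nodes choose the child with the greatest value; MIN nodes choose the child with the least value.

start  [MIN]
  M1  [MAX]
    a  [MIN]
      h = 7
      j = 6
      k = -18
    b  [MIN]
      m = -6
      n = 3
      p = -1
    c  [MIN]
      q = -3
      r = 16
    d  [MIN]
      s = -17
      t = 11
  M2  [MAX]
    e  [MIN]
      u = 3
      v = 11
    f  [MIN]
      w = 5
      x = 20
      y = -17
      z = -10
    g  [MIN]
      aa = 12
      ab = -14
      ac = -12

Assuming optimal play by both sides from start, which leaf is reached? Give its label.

q

a (MIN): min(7, 6, -18) = -18
b (MIN): min(-6, 3, -1) = -6
c (MIN): min(-3, 16) = -3
d (MIN): min(-17, 11) = -17
M1 (MAX): max(-18, -6, -3, -17) = -3
e (MIN): min(3, 11) = 3
f (MIN): min(5, 20, -17, -10) = -17
g (MIN): min(12, -14, -12) = -14
M2 (MAX): max(3, -17, -14) = 3
start (MIN): min(-3, 3) = -3
At start, MIN picks M1 (lowest: -3).
At M1, MAX picks c (highest: -3).
At c, MIN picks q (lowest: -3).
Terminal value -3.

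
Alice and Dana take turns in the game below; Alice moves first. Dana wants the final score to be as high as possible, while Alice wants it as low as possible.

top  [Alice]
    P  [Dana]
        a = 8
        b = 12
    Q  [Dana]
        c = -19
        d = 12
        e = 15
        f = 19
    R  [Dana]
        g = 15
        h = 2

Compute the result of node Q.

Q (Dana): max(-19, 12, 15, 19) = 19

19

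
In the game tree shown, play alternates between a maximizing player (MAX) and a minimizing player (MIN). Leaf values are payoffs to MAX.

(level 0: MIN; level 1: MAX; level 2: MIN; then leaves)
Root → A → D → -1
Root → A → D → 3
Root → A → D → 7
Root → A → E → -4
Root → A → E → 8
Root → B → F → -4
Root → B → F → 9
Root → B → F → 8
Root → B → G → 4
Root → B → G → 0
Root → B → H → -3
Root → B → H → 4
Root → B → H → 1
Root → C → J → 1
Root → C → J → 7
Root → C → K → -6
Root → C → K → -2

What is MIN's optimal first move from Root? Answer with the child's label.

A

D (MIN): min(-1, 3, 7) = -1
E (MIN): min(-4, 8) = -4
A (MAX): max(-1, -4) = -1
F (MIN): min(-4, 9, 8) = -4
G (MIN): min(4, 0) = 0
H (MIN): min(-3, 4, 1) = -3
B (MAX): max(-4, 0, -3) = 0
J (MIN): min(1, 7) = 1
K (MIN): min(-6, -2) = -6
C (MAX): max(1, -6) = 1
Root (MIN): min(-1, 0, 1) = -1
MIN at Root wants the lowest of {A=-1, B=0, C=1}, so chooses A.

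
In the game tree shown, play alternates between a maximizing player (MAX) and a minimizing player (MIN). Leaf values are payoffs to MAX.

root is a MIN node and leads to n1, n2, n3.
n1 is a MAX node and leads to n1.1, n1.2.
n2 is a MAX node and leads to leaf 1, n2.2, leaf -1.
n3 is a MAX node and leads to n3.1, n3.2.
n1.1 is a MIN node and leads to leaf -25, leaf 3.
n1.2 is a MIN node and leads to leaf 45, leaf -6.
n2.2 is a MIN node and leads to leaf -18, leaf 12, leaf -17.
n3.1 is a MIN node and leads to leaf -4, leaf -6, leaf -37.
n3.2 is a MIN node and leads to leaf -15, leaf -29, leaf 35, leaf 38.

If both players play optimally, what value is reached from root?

n1.1 (MIN): min(-25, 3) = -25
n1.2 (MIN): min(45, -6) = -6
n1 (MAX): max(-25, -6) = -6
n2.2 (MIN): min(-18, 12, -17) = -18
n2 (MAX): max(1, -18, -1) = 1
n3.1 (MIN): min(-4, -6, -37) = -37
n3.2 (MIN): min(-15, -29, 35, 38) = -29
n3 (MAX): max(-37, -29) = -29
root (MIN): min(-6, 1, -29) = -29

-29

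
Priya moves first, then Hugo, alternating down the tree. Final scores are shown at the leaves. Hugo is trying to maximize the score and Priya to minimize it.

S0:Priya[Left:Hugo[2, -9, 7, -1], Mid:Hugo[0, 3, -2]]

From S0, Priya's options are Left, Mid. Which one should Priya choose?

Mid

Left (Hugo): max(2, -9, 7, -1) = 7
Mid (Hugo): max(0, 3, -2) = 3
S0 (Priya): min(7, 3) = 3
Priya at S0 wants the lowest of {Left=7, Mid=3}, so chooses Mid.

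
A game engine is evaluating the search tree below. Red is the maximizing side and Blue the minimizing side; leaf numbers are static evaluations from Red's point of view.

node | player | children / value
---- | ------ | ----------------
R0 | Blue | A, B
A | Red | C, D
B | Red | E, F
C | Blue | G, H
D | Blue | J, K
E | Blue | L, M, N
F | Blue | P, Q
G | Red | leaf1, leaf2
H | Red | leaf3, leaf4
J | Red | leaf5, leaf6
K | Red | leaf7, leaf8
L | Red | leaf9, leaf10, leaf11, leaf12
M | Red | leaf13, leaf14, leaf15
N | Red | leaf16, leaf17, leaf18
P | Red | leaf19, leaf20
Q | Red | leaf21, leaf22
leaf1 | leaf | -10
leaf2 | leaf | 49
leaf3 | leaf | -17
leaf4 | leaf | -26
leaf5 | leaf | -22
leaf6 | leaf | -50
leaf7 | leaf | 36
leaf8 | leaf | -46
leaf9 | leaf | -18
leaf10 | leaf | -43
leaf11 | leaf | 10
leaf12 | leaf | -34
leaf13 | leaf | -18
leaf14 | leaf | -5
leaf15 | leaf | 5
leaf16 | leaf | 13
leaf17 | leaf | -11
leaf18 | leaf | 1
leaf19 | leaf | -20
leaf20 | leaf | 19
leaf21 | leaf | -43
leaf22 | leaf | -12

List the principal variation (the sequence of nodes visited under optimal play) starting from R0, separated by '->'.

G (Red): max(-10, 49) = 49
H (Red): max(-17, -26) = -17
C (Blue): min(49, -17) = -17
J (Red): max(-22, -50) = -22
K (Red): max(36, -46) = 36
D (Blue): min(-22, 36) = -22
A (Red): max(-17, -22) = -17
L (Red): max(-18, -43, 10, -34) = 10
M (Red): max(-18, -5, 5) = 5
N (Red): max(13, -11, 1) = 13
E (Blue): min(10, 5, 13) = 5
P (Red): max(-20, 19) = 19
Q (Red): max(-43, -12) = -12
F (Blue): min(19, -12) = -12
B (Red): max(5, -12) = 5
R0 (Blue): min(-17, 5) = -17
At R0, Blue picks A (lowest: -17).
At A, Red picks C (highest: -17).
At C, Blue picks H (lowest: -17).
At H, Red picks leaf3 (highest: -17).
Terminal value -17.

R0 -> A -> C -> H -> leaf3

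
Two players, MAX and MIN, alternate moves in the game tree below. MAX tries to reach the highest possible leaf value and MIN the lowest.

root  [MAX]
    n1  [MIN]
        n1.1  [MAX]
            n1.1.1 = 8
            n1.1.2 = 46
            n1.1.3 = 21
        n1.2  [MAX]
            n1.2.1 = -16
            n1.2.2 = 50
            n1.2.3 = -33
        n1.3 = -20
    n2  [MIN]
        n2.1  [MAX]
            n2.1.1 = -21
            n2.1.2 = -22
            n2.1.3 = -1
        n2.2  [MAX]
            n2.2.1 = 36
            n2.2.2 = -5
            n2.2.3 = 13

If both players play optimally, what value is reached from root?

n1.1 (MAX): max(8, 46, 21) = 46
n1.2 (MAX): max(-16, 50, -33) = 50
n1 (MIN): min(46, 50, -20) = -20
n2.1 (MAX): max(-21, -22, -1) = -1
n2.2 (MAX): max(36, -5, 13) = 36
n2 (MIN): min(-1, 36) = -1
root (MAX): max(-20, -1) = -1

-1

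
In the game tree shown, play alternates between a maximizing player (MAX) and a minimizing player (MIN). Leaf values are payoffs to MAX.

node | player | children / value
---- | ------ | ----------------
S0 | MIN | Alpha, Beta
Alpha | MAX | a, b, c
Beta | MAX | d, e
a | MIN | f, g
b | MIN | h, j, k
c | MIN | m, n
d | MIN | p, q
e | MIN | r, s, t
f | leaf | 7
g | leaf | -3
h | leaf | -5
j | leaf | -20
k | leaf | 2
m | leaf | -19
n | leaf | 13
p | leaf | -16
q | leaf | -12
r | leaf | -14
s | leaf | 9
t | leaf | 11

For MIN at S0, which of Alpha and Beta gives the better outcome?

a (MIN): min(7, -3) = -3
b (MIN): min(-5, -20, 2) = -20
c (MIN): min(-19, 13) = -19
Alpha (MAX): max(-3, -20, -19) = -3
d (MIN): min(-16, -12) = -16
e (MIN): min(-14, 9, 11) = -14
Beta (MAX): max(-16, -14) = -14
MIN prefers the lower value; Alpha=-3, Beta=-14. Beta is better since -14 < -3.

Beta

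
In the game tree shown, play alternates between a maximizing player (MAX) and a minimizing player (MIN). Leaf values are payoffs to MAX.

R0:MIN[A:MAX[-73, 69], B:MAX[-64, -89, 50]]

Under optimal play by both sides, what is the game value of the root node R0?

50

A (MAX): max(-73, 69) = 69
B (MAX): max(-64, -89, 50) = 50
R0 (MIN): min(69, 50) = 50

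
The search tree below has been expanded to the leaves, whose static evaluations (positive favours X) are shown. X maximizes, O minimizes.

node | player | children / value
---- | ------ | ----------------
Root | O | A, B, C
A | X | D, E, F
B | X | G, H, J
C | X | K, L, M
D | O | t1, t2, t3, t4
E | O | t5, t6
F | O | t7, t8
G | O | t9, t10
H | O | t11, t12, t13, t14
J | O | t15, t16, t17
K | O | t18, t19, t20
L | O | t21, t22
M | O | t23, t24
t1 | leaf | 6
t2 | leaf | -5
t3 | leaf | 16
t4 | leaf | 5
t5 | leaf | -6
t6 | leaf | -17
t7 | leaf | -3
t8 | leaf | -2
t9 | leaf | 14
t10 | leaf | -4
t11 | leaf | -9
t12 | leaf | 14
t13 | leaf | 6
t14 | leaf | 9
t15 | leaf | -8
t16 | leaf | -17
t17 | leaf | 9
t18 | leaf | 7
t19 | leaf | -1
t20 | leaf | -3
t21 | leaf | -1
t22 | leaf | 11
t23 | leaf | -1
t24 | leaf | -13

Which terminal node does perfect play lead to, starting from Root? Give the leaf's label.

D (O): min(6, -5, 16, 5) = -5
E (O): min(-6, -17) = -17
F (O): min(-3, -2) = -3
A (X): max(-5, -17, -3) = -3
G (O): min(14, -4) = -4
H (O): min(-9, 14, 6, 9) = -9
J (O): min(-8, -17, 9) = -17
B (X): max(-4, -9, -17) = -4
K (O): min(7, -1, -3) = -3
L (O): min(-1, 11) = -1
M (O): min(-1, -13) = -13
C (X): max(-3, -1, -13) = -1
Root (O): min(-3, -4, -1) = -4
At Root, O picks B (lowest: -4).
At B, X picks G (highest: -4).
At G, O picks t10 (lowest: -4).
Terminal value -4.

t10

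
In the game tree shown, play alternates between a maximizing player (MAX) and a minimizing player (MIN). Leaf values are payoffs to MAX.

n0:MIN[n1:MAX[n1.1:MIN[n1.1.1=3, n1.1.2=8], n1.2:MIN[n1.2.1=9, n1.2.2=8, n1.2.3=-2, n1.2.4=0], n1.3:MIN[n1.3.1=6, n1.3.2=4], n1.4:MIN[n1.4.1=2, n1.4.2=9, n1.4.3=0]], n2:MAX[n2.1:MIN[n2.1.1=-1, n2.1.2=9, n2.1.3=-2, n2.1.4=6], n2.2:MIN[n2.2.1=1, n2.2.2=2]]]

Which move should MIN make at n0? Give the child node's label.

n2

n1.1 (MIN): min(3, 8) = 3
n1.2 (MIN): min(9, 8, -2, 0) = -2
n1.3 (MIN): min(6, 4) = 4
n1.4 (MIN): min(2, 9, 0) = 0
n1 (MAX): max(3, -2, 4, 0) = 4
n2.1 (MIN): min(-1, 9, -2, 6) = -2
n2.2 (MIN): min(1, 2) = 1
n2 (MAX): max(-2, 1) = 1
n0 (MIN): min(4, 1) = 1
MIN at n0 wants the lowest of {n1=4, n2=1}, so chooses n2.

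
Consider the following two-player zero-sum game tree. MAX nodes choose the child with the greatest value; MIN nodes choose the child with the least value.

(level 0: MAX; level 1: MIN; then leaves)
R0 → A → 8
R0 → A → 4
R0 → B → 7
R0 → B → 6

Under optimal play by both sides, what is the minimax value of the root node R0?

6

A (MIN): min(8, 4) = 4
B (MIN): min(7, 6) = 6
R0 (MAX): max(4, 6) = 6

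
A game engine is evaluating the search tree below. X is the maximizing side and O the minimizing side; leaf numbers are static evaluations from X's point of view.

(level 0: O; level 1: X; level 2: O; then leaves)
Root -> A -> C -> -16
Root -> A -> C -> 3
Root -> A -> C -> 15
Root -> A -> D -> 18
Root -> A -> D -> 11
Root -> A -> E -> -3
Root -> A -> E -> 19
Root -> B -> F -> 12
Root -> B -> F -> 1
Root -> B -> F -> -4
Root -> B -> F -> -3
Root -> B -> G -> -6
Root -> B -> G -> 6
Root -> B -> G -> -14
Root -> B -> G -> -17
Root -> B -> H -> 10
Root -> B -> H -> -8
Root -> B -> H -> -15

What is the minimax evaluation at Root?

-4

C (O): min(-16, 3, 15) = -16
D (O): min(18, 11) = 11
E (O): min(-3, 19) = -3
A (X): max(-16, 11, -3) = 11
F (O): min(12, 1, -4, -3) = -4
G (O): min(-6, 6, -14, -17) = -17
H (O): min(10, -8, -15) = -15
B (X): max(-4, -17, -15) = -4
Root (O): min(11, -4) = -4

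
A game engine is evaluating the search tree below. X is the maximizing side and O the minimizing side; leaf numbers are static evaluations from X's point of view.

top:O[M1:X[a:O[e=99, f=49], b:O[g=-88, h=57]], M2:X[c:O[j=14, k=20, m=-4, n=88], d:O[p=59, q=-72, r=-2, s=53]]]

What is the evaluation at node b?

b (O): min(-88, 57) = -88

-88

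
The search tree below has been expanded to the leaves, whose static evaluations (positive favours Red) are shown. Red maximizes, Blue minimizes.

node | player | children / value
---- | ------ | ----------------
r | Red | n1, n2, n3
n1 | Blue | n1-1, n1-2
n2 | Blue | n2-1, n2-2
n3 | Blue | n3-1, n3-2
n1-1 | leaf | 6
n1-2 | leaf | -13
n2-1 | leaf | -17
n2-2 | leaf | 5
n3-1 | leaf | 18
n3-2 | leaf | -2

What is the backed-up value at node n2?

n2 (Blue): min(-17, 5) = -17

-17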